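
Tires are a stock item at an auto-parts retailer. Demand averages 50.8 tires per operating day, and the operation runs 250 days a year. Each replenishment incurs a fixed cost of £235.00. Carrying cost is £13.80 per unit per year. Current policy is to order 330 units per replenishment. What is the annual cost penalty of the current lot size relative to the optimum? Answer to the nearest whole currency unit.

Extra cost ≈ £2,245 per year

Annual demand D = 50.8 × 250 = 12,700.
EOQ = √(2DS/H) = √(2 × 12,700 × 235 / 13.8) ≈ 657.67.
Cost at Q* = (D/Q*)S + (Q*/2)H = √(2DSH) ≈ £9,075.91.
Cost at Q = 330: (12,700/330)×235 + (330/2)×13.8 = £9,043.94 + £2,277.00 = £11,320.94.
Excess = £11,320.94 − £9,075.91 = £2,245.03.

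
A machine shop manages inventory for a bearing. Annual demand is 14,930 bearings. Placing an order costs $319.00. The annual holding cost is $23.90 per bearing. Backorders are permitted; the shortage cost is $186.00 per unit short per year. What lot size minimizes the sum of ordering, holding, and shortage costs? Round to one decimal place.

With planned backorders, Q* = √(2DS/H) · √((H+B)/B).
√(2DS/H) = √(2 × 14,930 × 319 / 23.9) = 631.308.
√((H+B)/B) = √((23.9+186)/186) = 1.0623.
Q* ≈ 670.642.

Q* ≈ 670.6 bearings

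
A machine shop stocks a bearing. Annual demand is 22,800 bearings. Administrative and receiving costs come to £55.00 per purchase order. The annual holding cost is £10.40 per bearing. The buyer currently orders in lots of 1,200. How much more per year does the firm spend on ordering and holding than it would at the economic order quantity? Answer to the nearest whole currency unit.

Extra cost ≈ £2,178 per year

EOQ = √(2DS/H) = √(2 × 22,800 × 55 / 10.4) ≈ 491.07.
Cost at Q* = (D/Q*)S + (Q*/2)H = √(2DSH) ≈ £5,107.17.
Cost at Q = 1,200: (22,800/1,200)×55 + (1,200/2)×10.4 = £1,045.00 + £6,240.00 = £7,285.00.
Excess = £7,285.00 − £5,107.17 = £2,177.83.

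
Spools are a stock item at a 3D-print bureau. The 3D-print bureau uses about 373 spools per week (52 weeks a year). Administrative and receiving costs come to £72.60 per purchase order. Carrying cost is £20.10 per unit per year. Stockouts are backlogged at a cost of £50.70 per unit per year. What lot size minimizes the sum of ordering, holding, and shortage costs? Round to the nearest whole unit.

Annual demand D = 373 × 52 = 19,396.
With planned backorders, Q* = √(2DS/H) · √((H+B)/B).
√(2DS/H) = √(2 × 19,396 × 72.6 / 20.1) = 374.319.
√((H+B)/B) = √((20.1+50.7)/50.7) = 1.1817.
Q* ≈ 442.338.

Q* ≈ 442 spools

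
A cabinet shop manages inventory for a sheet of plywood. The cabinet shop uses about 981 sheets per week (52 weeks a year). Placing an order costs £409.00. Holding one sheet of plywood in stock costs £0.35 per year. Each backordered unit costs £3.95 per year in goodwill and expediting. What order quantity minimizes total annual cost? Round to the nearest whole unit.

Annual demand D = 981 × 52 = 51,012.
With planned backorders, Q* = √(2DS/H) · √((H+B)/B).
√(2DS/H) = √(2 × 51,012 × 409 / 0.35) = 10918.898.
√((H+B)/B) = √((0.35+3.95)/3.95) = 1.0434.
Q* ≈ 11392.381.

Q* ≈ 11,392 sheets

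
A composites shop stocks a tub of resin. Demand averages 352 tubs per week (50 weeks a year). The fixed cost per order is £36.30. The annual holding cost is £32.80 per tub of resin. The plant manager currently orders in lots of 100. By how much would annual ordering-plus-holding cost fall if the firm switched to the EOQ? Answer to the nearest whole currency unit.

Extra cost ≈ £1,555 per year

Annual demand D = 352 × 50 = 17,600.
EOQ = √(2DS/H) = √(2 × 17,600 × 36.3 / 32.8) ≈ 197.37.
Cost at Q* = (D/Q*)S + (Q*/2)H = √(2DSH) ≈ £6,473.83.
Cost at Q = 100: (17,600/100)×36.3 + (100/2)×32.8 = £6,388.80 + £1,640.00 = £8,028.80.
Excess = £8,028.80 − £6,473.83 = £1,554.97.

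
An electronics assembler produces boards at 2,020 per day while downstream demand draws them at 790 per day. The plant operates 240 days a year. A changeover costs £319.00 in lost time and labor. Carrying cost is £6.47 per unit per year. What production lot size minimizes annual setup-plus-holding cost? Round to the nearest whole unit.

Annual demand D = 790 × 240 = 189,600.
Production build-up factor (1 − d/p) = 1 − 790/2,020 = 0.6089.
Q* = √(2DS / (H(1 − d/p))) = √(2 × 189,600 × 319 / (6.47 × 0.6089)).
= √(120,964,800 / 3.9397) ≈ 5541.157.

Q* ≈ 5,541 boards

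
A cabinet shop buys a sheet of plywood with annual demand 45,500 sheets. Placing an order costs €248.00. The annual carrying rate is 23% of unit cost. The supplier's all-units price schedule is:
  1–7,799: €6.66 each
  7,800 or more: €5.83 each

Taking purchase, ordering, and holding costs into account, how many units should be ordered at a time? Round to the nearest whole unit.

Holding cost per unit per year at price C is H = 0.23·C.
Candidates are each tier's EOQ (if it falls in that tier) and each price-break quantity.
EOQ at €6.66 = 3838.4 (feasible in tier 1): TC = 45,500×€6.66 + (45,500/3838.4)×248 + (3838.4/2)×0.23×€6.66 = €308,909.60.
EOQ at €5.83 = 4102.5 < 7800, so use break Q=7800: TC = 45,500×€5.83 + (45,500/7800.0)×248 + (7800.0/2)×0.23×€5.83 = €271,941.18.
Lowest total cost is €271,941.18 at Q = 7800.0.

Q* ≈ 7,800 sheets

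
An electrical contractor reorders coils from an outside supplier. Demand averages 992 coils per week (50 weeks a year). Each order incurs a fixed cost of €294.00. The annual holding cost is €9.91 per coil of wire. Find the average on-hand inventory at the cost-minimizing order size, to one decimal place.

Average inventory ≈ 857.8 coils

Annual demand D = 992 × 50 = 49,600.
EOQ = √(2DS/H) = √(2 × 49,600 × 294 / 9.91) ≈ 1715.51.
Average inventory = Q*/2 ≈ 1715.51 / 2 = 857.754.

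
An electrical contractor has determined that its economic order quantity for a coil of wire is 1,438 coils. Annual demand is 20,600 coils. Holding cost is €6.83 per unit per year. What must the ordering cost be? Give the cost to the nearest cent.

The basic EOQ model gives Q* = √(2DS/H); rearrange for the unknown.
From Q* = √(2DS/H): S = Q*²H / (2D) = 1,438² × 6.83 / (2 × 20,600) = 342.8004.

S ≈ €342.80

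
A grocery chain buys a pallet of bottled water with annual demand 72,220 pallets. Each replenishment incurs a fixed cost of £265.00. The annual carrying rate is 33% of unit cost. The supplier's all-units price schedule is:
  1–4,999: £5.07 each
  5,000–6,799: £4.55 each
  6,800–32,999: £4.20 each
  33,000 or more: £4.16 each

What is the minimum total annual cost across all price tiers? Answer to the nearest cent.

TC* ≈ £310,850.86

Holding cost per unit per year at price C is H = 0.33·C.
Candidates are each tier's EOQ (if it falls in that tier) and each price-break quantity.
EOQ at £5.07 = 4783.1 (feasible in tier 1): TC = 72,220×£5.07 + (72,220/4783.1)×265 + (4783.1/2)×0.33×£5.07 = £374,157.94.
EOQ at £4.55 = 5049.0 (feasible in tier 2): TC = 72,220×£4.55 + (72,220/5049.0)×265 + (5049.0/2)×0.33×£4.55 = £336,182.05.
EOQ at £4.20 = 5255.1 < 6800, so use break Q=6800: TC = 72,220×£4.20 + (72,220/6800.0)×265 + (6800.0/2)×0.33×£4.20 = £310,850.86.
EOQ at £4.16 = 5280.4 < 33000, so use break Q=33000: TC = 72,220×£4.16 + (72,220/33000.0)×265 + (33000.0/2)×0.33×£4.16 = £323,666.35.
Lowest total cost among the candidates is at Q = 6800.0.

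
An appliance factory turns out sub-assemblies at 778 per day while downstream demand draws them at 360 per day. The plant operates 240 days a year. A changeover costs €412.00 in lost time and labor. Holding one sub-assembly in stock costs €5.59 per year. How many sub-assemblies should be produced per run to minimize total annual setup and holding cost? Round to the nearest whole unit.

Annual demand D = 360 × 240 = 86,400.
Production build-up factor (1 − d/p) = 1 − 360/778 = 0.5373.
Q* = √(2DS / (H(1 − d/p))) = √(2 × 86,400 × 412 / (5.59 × 0.5373)).
= √(71,193,600 / 3.0034) ≈ 4868.736.

Q* ≈ 4,869 sub-assemblies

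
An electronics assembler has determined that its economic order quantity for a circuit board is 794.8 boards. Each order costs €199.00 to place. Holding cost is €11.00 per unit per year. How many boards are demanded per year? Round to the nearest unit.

D ≈ 17,459 boards per year

The basic EOQ model gives Q* = √(2DS/H); rearrange for the unknown.
From Q* = √(2DS/H): D = Q*²H / (2S) = 794.8² × 11 / (2 × 199) = 17459.240.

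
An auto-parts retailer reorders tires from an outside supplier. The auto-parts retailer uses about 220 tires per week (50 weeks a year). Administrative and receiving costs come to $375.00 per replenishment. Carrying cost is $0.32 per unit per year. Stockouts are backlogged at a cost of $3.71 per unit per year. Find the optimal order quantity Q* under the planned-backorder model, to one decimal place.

Annual demand D = 220 × 50 = 11,000.
With planned backorders, Q* = √(2DS/H) · √((H+B)/B).
√(2DS/H) = √(2 × 11,000 × 375 / 0.32) = 5077.524.
√((H+B)/B) = √((0.32+3.71)/3.71) = 1.0422.
Q* ≈ 5291.972.

Q* ≈ 5,292.0 tires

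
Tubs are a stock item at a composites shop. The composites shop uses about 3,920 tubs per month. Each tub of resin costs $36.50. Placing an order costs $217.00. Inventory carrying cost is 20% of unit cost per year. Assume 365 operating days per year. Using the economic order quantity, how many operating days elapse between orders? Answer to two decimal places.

Annual demand D = 3,920 × 12 = 47,040.
Holding cost H = 0.20 × $36.50 = $7.3000 per unit per year.
Q* = √(2DS/H) = √(2 × 47,040 × 217 / 7.3) ≈ 1672.31.
Cycle time = Q*/D × 365 = 1672.31 / 47,040 × 365 ≈ 12.976 days.

T ≈ 12.98 days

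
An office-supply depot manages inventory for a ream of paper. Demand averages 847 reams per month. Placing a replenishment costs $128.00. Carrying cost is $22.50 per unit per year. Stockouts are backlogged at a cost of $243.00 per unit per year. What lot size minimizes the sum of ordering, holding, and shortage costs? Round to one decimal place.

Q* ≈ 355.5 reams

Annual demand D = 847 × 12 = 10,164.
With planned backorders, Q* = √(2DS/H) · √((H+B)/B).
√(2DS/H) = √(2 × 10,164 × 128 / 22.5) = 340.064.
√((H+B)/B) = √((22.5+243)/243) = 1.0453.
Q* ≈ 355.460.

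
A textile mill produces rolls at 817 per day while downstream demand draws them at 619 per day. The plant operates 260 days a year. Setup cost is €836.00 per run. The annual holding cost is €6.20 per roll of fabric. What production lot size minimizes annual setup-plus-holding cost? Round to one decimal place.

Annual demand D = 619 × 260 = 160,940.
Production build-up factor (1 − d/p) = 1 − 619/817 = 0.2424.
Q* = √(2DS / (H(1 − d/p))) = √(2 × 160,940 × 836 / (6.2 × 0.2424)).
= √(269,091,680 / 1.5026) ≈ 13382.360.

Q* ≈ 13,382.4 rolls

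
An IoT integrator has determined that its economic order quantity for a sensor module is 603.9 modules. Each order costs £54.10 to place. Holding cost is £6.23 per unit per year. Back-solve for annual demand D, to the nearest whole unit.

Invert the EOQ relation Q*² = 2DS/H.
From Q* = √(2DS/H): D = Q*²H / (2S) = 603.9² × 6.23 / (2 × 54.1) = 20998.624.

D ≈ 20,999 modules per year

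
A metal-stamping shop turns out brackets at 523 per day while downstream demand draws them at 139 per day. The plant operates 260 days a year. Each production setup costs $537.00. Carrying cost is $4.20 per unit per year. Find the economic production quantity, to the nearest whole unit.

Q* ≈ 3,548 brackets

Annual demand D = 139 × 260 = 36,140.
Production build-up factor (1 − d/p) = 1 − 139/523 = 0.7342.
Q* = √(2DS / (H(1 − d/p))) = √(2 × 36,140 × 537 / (4.2 × 0.7342)).
= √(38,814,360 / 3.0837) ≈ 3547.781.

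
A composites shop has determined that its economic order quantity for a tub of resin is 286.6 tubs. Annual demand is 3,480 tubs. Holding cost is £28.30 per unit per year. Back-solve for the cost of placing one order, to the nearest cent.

Invert the EOQ relation Q*² = 2DS/H.
From Q* = √(2DS/H): S = Q*²H / (2D) = 286.6² × 28.3 / (2 × 3,480) = 333.9870.

S ≈ £333.99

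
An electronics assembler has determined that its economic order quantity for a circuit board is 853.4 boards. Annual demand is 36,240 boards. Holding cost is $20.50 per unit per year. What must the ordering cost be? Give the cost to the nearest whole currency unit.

S ≈ $206

The basic EOQ model gives Q* = √(2DS/H); rearrange for the unknown.
From Q* = √(2DS/H): S = Q*²H / (2D) = 853.4² × 20.5 / (2 × 36,240) = 205.9875.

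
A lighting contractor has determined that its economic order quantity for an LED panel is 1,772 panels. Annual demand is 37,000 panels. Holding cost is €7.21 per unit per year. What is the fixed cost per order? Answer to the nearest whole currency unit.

S ≈ €306

Squaring Q* = √(2DS/H) gives Q*² = 2DS/H.
From Q* = √(2DS/H): S = Q*²H / (2D) = 1,772² × 7.21 / (2 × 37,000) = 305.9363.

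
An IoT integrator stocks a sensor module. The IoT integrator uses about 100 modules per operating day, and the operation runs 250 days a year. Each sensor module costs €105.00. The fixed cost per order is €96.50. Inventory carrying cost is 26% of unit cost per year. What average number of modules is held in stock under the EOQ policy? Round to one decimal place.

Annual demand D = 100 × 250 = 25,000.
Holding cost H = 0.26 × €105.00 = €27.3000 per unit per year.
EOQ = √(2DS/H) = √(2 × 25,000 × 96.5 / 27.3) ≈ 420.40.
Average inventory = Q*/2 ≈ 420.40 / 2 = 210.202.

Average inventory ≈ 210.2 modules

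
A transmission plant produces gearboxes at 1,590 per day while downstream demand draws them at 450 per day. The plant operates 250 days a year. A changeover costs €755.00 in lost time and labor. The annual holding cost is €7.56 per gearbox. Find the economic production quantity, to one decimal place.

Q* ≈ 5,598.2 gearboxes

Annual demand D = 450 × 250 = 112,500.
Production build-up factor (1 − d/p) = 1 − 450/1,590 = 0.7170.
Q* = √(2DS / (H(1 − d/p))) = √(2 × 112,500 × 755 / (7.56 × 0.7170)).
= √(169,875,000 / 5.4204) ≈ 5598.220.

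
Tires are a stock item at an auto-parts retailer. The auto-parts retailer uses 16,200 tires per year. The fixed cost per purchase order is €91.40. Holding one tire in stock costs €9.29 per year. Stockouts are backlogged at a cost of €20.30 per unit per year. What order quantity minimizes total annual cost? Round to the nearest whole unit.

With planned backorders, Q* = √(2DS/H) · √((H+B)/B).
√(2DS/H) = √(2 × 16,200 × 91.4 / 9.29) = 564.596.
√((H+B)/B) = √((9.29+20.3)/20.3) = 1.2073.
Q* ≈ 681.651.

Q* ≈ 682 tires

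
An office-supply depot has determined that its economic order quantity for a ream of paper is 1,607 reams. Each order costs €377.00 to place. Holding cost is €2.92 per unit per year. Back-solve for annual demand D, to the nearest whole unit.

D ≈ 10,001 reams per year

The basic EOQ model gives Q* = √(2DS/H); rearrange for the unknown.
From Q* = √(2DS/H): D = Q*²H / (2S) = 1,607² × 2.92 / (2 × 377) = 10000.996.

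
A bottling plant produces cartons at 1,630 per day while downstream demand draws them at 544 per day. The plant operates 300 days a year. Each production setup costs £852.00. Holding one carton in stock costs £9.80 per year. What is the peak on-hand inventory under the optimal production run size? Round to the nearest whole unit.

I_max ≈ 4,348 cartons

Annual demand D = 544 × 300 = 163,200.
Production build-up factor (1 − d/p) = 1 − 544/1,630 = 0.6663.
Q* = √(2DS / (H(1 − d/p))) = √(2 × 163,200 × 852 / (9.8 × 0.6663)).
= √(278,092,800 / 6.5293) ≈ 6526.205.
Maximum inventory = Q*(1 − d/p) = 6526.205 × 0.6663 ≈ 4348.134.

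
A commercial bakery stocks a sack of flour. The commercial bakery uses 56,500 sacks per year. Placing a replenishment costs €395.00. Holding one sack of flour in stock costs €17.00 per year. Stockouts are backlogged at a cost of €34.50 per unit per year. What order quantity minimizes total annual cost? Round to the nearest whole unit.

Q* ≈ 1,980 sacks

With planned backorders, Q* = √(2DS/H) · √((H+B)/B).
√(2DS/H) = √(2 × 56,500 × 395 / 17) = 1620.367.
√((H+B)/B) = √((17+34.5)/34.5) = 1.2218.
Q* ≈ 1979.736.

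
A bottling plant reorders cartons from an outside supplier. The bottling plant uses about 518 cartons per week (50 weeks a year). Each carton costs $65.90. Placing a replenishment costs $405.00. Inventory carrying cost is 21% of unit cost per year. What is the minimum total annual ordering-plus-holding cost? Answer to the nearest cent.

TC* ≈ $17,039.03

Annual demand D = 518 × 50 = 25,900.
Holding cost H = 0.21 × $65.90 = $13.8390 per unit per year.
EOQ = √(2DS/H) = √(2 × 25,900 × 405 / 13.839) ≈ 1231.23.
At the optimum the two cost components are equal, so total cost = 2·(Q*/2)H = Q*·H.
Minimum total = √(2DSH) = √(2 × 25,900 × 405 × 13.839) ≈ 17039.025.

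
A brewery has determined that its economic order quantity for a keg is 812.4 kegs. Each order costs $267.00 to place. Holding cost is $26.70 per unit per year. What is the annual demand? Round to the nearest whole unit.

Invert the EOQ relation Q*² = 2DS/H.
From Q* = √(2DS/H): D = Q*²H / (2S) = 812.4² × 26.7 / (2 × 267) = 32999.688.

D ≈ 33,000 kegs per year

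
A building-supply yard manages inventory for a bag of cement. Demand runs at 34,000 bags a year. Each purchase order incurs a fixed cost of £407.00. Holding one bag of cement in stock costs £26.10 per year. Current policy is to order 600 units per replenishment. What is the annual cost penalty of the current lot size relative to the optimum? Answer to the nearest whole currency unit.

EOQ = √(2DS/H) = √(2 × 34,000 × 407 / 26.1) ≈ 1029.75.
Cost at Q* = (D/Q*)S + (Q*/2)H = √(2DSH) ≈ £26,876.45.
Cost at Q = 600: (34,000/600)×407 + (600/2)×26.1 = £23,063.33 + £7,830.00 = £30,893.33.
Excess = £30,893.33 − £26,876.45 = £4,016.88.

Extra cost ≈ £4,017 per year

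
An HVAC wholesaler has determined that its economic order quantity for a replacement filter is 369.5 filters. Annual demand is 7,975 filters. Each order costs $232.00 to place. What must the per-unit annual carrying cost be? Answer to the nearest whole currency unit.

Squaring Q* = √(2DS/H) gives Q*² = 2DS/H.
From Q* = √(2DS/H): H = 2DS / Q*² = 2 × 7,975 × 232 / 369.5² = 27.1032.

H ≈ $27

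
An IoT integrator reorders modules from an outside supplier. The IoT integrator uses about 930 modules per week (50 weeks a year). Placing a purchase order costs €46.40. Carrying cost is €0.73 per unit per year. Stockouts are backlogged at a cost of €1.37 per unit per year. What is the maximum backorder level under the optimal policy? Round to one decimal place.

S* ≈ 1,046.4 modules

Annual demand D = 930 × 50 = 46,500.
With planned backorders, Q* = √(2DS/H) · √((H+B)/B).
√(2DS/H) = √(2 × 46,500 × 46.4 / 0.73) = 2431.303.
√((H+B)/B) = √((0.73+1.37)/1.37) = 1.2381.
Q* ≈ 3010.152.
S* = Q* · H/(H+B) = 3010.152 × 0.73/2.1 ≈ 1046.386.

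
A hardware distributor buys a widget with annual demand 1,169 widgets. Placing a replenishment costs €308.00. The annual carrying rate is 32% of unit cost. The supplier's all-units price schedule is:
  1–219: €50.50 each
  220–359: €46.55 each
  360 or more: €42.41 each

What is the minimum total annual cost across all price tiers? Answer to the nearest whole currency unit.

Holding cost per unit per year at price C is H = 0.32·C.
Candidates are each tier's EOQ (if it falls in that tier) and each price-break quantity.
EOQ at €50.50 = 211.1 (feasible in tier 1): TC = 1,169×€50.50 + (1,169/211.1)×308 + (211.1/2)×0.32×€50.50 = €62,445.79.
EOQ at €46.55 = 219.9 < 220, so use break Q=220: TC = 1,169×€46.55 + (1,169/220.0)×308 + (220.0/2)×0.32×€46.55 = €57,692.11.
EOQ at €42.41 = 230.4 < 360, so use break Q=360: TC = 1,169×€42.41 + (1,169/360.0)×308 + (360.0/2)×0.32×€42.41 = €53,020.25.
Lowest total cost among the candidates is at Q = 360.0.

TC* ≈ €53,020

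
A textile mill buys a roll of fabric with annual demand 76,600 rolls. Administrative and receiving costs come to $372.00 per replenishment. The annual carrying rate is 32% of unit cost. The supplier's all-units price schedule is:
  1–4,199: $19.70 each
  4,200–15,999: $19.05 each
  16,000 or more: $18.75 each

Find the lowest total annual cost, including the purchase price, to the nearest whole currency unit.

Holding cost per unit per year at price C is H = 0.32·C.
Evaluate total cost at each tier's feasible EOQ or, if the EOQ is below the tier, at the tier's minimum quantity.
EOQ at $19.70 = 3006.7 (feasible in tier 1): TC = 76,600×$19.70 + (76,600/3006.7)×372 + (3006.7/2)×0.32×$19.70 = $1,527,974.35.
EOQ at $19.05 = 3057.6 < 4200, so use break Q=4200: TC = 76,600×$19.05 + (76,600/4200.0)×372 + (4200.0/2)×0.32×$19.05 = $1,478,816.17.
EOQ at $18.75 = 3081.9 < 16000, so use break Q=16000: TC = 76,600×$18.75 + (76,600/16000.0)×372 + (16000.0/2)×0.32×$18.75 = $1,486,030.95.
Lowest total cost among the candidates is at Q = 4200.0.

TC* ≈ $1,478,816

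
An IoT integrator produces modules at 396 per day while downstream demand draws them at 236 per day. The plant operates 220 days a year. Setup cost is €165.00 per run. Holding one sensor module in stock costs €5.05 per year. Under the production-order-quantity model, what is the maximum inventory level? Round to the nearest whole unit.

Annual demand D = 236 × 220 = 51,920.
Production build-up factor (1 − d/p) = 1 − 236/396 = 0.4040.
Q* = √(2DS / (H(1 − d/p))) = √(2 × 51,920 × 165 / (5.05 × 0.4040)).
= √(17,133,600 / 2.0404) ≈ 2897.785.
Maximum inventory = Q*(1 − d/p) = 2897.785 × 0.4040 ≈ 1170.822.

I_max ≈ 1,171 modules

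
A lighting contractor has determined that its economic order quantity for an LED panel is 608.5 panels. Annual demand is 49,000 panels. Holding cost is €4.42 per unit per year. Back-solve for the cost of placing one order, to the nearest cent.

Invert the EOQ relation Q*² = 2DS/H.
From Q* = √(2DS/H): S = Q*²H / (2D) = 608.5² × 4.42 / (2 × 49,000) = 16.7000.

S ≈ €16.70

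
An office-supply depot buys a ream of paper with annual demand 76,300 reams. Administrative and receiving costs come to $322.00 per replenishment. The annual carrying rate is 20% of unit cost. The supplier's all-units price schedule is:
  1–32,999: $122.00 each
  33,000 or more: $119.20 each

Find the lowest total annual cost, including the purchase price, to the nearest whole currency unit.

TC* ≈ $9,343,226

Holding cost per unit per year at price C is H = 0.20·C.
Evaluate total cost at each tier's feasible EOQ or, if the EOQ is below the tier, at the tier's minimum quantity.
EOQ at $122.00 = 1419.1 (feasible in tier 1): TC = 76,300×$122.00 + (76,300/1419.1)×322 + (1419.1/2)×0.20×$122.00 = $9,343,225.82.
EOQ at $119.20 = 1435.7 < 33000, so use break Q=33000: TC = 76,300×$119.20 + (76,300/33000.0)×322 + (33000.0/2)×0.20×$119.20 = $9,489,064.50.
Lowest total cost among the candidates is at Q = 1419.1.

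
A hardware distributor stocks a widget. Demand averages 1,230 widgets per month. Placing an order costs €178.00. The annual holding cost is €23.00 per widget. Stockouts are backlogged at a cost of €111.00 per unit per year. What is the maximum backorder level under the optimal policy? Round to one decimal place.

S* ≈ 90.1 widgets

Annual demand D = 1,230 × 12 = 14,760.
With planned backorders, Q* = √(2DS/H) · √((H+B)/B).
√(2DS/H) = √(2 × 14,760 × 178 / 23) = 477.974.
√((H+B)/B) = √((23+111)/111) = 1.0987.
Q* ≈ 525.164.
S* = Q* · H/(H+B) = 525.164 × 23/134 ≈ 90.140.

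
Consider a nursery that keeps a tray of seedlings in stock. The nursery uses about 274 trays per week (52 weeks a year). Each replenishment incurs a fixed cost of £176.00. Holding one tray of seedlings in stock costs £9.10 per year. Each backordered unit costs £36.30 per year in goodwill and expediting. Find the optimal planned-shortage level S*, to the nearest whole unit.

Annual demand D = 274 × 52 = 14,248.
With planned backorders, Q* = √(2DS/H) · √((H+B)/B).
√(2DS/H) = √(2 × 14,248 × 176 / 9.1) = 742.382.
√((H+B)/B) = √((9.1+36.3)/36.3) = 1.1183.
Q* ≈ 830.237.
S* = Q* · H/(H+B) = 830.237 × 9.1/45.4 ≈ 166.413.

S* ≈ 166 trays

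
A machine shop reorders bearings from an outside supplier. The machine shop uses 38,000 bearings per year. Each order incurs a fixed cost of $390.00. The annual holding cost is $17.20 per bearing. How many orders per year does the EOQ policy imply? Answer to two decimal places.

Q* = √(2DS/H) = √(2 × 38,000 × 390 / 17.2) ≈ 1312.73.
Orders per year = D / Q* = 38,000 / 1312.73 ≈ 28.947.

N ≈ 28.95 orders per year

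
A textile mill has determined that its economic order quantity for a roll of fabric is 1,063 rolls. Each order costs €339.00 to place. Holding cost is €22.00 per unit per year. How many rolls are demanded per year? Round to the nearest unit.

Invert the EOQ relation Q*² = 2DS/H.
From Q* = √(2DS/H): D = Q*²H / (2S) = 1,063² × 22 / (2 × 339) = 36665.661.

D ≈ 36,666 rolls per year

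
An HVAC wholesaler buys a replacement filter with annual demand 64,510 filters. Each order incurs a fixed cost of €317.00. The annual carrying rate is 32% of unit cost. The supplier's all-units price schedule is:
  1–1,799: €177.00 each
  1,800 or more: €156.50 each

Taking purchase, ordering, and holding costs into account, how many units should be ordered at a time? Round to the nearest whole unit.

Holding cost per unit per year at price C is H = 0.32·C.
For each price level, check whether its EOQ is feasible; otherwise the best quantity at that price is the breakpoint.
EOQ at €177.00 = 849.8 (feasible in tier 1): TC = 64,510×€177.00 + (64,510/849.8)×317 + (849.8/2)×0.32×€177.00 = €11,466,400.43.
EOQ at €156.50 = 903.7 < 1800, so use break Q=1800: TC = 64,510×€156.50 + (64,510/1800.0)×317 + (1800.0/2)×0.32×€156.50 = €10,152,247.93.
Lowest total cost is €10,152,247.93 at Q = 1800.0.

Q* ≈ 1,800 filters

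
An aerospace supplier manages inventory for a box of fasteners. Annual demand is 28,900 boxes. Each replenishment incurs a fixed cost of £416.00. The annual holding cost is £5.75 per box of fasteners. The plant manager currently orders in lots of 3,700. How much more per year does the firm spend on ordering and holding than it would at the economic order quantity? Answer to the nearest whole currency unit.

Extra cost ≈ £2,128 per year

EOQ = √(2DS/H) = √(2 × 28,900 × 416 / 5.75) ≈ 2044.92.
Cost at Q* = (D/Q*)S + (Q*/2)H = √(2DSH) ≈ £11,758.30.
Cost at Q = 3,700: (28,900/3,700)×416 + (3,700/2)×5.75 = £3,249.30 + £10,637.50 = £13,886.80.
Excess = £13,886.80 − £11,758.30 = £2,128.50.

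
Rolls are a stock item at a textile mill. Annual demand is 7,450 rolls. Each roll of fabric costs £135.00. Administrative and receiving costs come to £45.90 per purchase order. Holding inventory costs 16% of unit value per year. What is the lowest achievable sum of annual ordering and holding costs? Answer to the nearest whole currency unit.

Holding cost H = 0.16 × £135.00 = £21.6000 per unit per year.
EOQ = √(2DS/H) = √(2 × 7,450 × 45.9 / 21.6) ≈ 177.94.
At Q*, ordering cost (D/Q*)S equals holding cost (Q*/2)H, each = √(DSH/2).
Minimum total = √(2DSH) = √(2 × 7,450 × 45.9 × 21.6) ≈ 3843.495.

TC* ≈ £3,843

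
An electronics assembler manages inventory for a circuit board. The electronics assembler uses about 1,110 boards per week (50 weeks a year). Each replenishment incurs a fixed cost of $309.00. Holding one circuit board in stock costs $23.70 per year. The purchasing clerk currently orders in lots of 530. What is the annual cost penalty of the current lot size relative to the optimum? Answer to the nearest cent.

Annual demand D = 1,110 × 50 = 55,500.
EOQ = √(2DS/H) = √(2 × 55,500 × 309 / 23.7) ≈ 1203.00.
Cost at Q* = (D/Q*)S + (Q*/2)H = √(2DSH) ≈ $28,511.16.
Cost at Q = 530: (55,500/530)×309 + (530/2)×23.7 = $32,357.55 + $6,280.50 = $38,638.05.
Excess = $38,638.05 − $28,511.16 = $10,126.89.

Extra cost ≈ $10,126.89 per year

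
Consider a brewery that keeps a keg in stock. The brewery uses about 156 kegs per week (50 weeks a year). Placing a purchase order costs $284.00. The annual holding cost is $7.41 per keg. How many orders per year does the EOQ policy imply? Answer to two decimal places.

N ≈ 10.09 orders per year

Annual demand D = 156 × 50 = 7,800.
The optimal lot size = √(2DS/H) = √(2 × 7,800 × 284 / 7.41) ≈ 773.24.
Orders per year = D / Q* = 7,800 / 773.24 ≈ 10.087.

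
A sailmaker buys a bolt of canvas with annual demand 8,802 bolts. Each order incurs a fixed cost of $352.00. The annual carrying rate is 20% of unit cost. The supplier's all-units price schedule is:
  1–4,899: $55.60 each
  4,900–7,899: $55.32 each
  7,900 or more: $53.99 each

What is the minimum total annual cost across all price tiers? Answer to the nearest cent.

TC* ≈ $497,692.18

Holding cost per unit per year at price C is H = 0.20·C.
Candidates are each tier's EOQ (if it falls in that tier) and each price-break quantity.
EOQ at $55.60 = 746.5 (feasible in tier 1): TC = 8,802×$55.60 + (8,802/746.5)×352 + (746.5/2)×0.20×$55.60 = $497,692.18.
EOQ at $55.32 = 748.4 < 4900, so use break Q=4900: TC = 8,802×$55.32 + (8,802/4900.0)×352 + (4900.0/2)×0.20×$55.32 = $514,665.75.
EOQ at $53.99 = 757.5 < 7900, so use break Q=7900: TC = 8,802×$53.99 + (8,802/7900.0)×352 + (7900.0/2)×0.20×$53.99 = $518,264.27.
Lowest total cost among the candidates is at Q = 746.5.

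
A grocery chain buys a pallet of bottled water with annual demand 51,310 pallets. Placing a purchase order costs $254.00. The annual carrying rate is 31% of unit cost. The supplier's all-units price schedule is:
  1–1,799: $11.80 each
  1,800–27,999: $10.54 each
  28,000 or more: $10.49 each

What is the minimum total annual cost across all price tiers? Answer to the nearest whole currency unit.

TC* ≈ $550,036

Holding cost per unit per year at price C is H = 0.31·C.
Evaluate total cost at each tier's feasible EOQ or, if the EOQ is below the tier, at the tier's minimum quantity.
Tier 1 ($11.80): EOQ = 2669.4 exceeds tier's upper bound 1799, so this tier is dominated.
EOQ at $10.54 = 2824.4 (feasible in tier 2): TC = 51,310×$10.54 + (51,310/2824.4)×254 + (2824.4/2)×0.31×$10.54 = $550,035.96.
EOQ at $10.49 = 2831.2 < 28000, so use break Q=28000: TC = 51,310×$10.49 + (51,310/28000.0)×254 + (28000.0/2)×0.31×$10.49 = $584,233.95.
Lowest total cost among the candidates is at Q = 2824.4.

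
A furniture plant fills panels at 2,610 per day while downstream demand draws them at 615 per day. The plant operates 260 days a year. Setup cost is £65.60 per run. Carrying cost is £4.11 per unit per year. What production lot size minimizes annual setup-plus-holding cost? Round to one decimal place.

Annual demand D = 615 × 260 = 159,900.
Production build-up factor (1 − d/p) = 1 − 615/2,610 = 0.7644.
Q* = √(2DS / (H(1 − d/p))) = √(2 × 159,900 × 65.6 / (4.11 × 0.7644)).
= √(20,978,880 / 3.1416) ≈ 2584.158.

Q* ≈ 2,584.2 panels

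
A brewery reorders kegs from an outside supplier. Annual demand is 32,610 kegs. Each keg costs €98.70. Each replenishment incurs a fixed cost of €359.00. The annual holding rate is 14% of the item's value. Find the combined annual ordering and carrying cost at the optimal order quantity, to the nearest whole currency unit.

TC* ≈ €17,987

Holding cost H = 0.14 × €98.70 = €13.8180 per unit per year.
EOQ = √(2DS/H) = √(2 × 32,610 × 359 / 13.818) ≈ 1301.71.
At the optimum the two cost components are equal, so total cost = 2·(Q*/2)H = Q*·H.
Minimum total = √(2DSH) = √(2 × 32,610 × 359 × 13.818) ≈ 17987.061.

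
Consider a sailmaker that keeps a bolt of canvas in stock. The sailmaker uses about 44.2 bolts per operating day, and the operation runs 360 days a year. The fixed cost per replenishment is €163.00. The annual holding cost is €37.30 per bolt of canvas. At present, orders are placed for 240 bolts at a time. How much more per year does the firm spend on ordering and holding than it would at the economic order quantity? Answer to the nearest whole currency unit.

Extra cost ≈ €1,373 per year

Annual demand D = 44.2 × 360 = 15,912.
EOQ = √(2DS/H) = √(2 × 15,912 × 163 / 37.3) ≈ 372.92.
Cost at Q* = (D/Q*)S + (Q*/2)H = √(2DSH) ≈ €13,909.95.
Cost at Q = 240: (15,912/240)×163 + (240/2)×37.3 = €10,806.90 + €4,476.00 = €15,282.90.
Excess = €15,282.90 − €13,909.95 = €1,372.95.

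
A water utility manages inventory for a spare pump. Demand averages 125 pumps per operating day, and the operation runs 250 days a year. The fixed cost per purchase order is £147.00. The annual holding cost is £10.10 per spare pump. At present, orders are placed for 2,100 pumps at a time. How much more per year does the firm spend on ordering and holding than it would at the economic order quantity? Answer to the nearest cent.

Extra cost ≈ £3,159.55 per year

Annual demand D = 125 × 250 = 31,250.
EOQ = √(2DS/H) = √(2 × 31,250 × 147 / 10.1) ≈ 953.76.
Cost at Q* = (D/Q*)S + (Q*/2)H = √(2DSH) ≈ £9,632.95.
Cost at Q = 2,100: (31,250/2,100)×147 + (2,100/2)×10.1 = £2,187.50 + £10,605.00 = £12,792.50.
Excess = £12,792.50 − £9,632.95 = £3,159.55.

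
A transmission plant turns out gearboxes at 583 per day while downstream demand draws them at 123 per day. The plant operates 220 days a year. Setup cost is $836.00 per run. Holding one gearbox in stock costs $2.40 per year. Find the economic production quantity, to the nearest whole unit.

Q* ≈ 4,888 gearboxes

Annual demand D = 123 × 220 = 27,060.
Production build-up factor (1 − d/p) = 1 − 123/583 = 0.7890.
Q* = √(2DS / (H(1 − d/p))) = √(2 × 27,060 × 836 / (2.4 × 0.7890)).
= √(45,244,320 / 1.8937) ≈ 4888.006.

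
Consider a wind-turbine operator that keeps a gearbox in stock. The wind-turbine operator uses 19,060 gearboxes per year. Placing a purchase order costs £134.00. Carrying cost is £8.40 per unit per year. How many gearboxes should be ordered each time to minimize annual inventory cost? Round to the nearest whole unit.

Q* ≈ 780 gearboxes

EOQ = √(2DS / H) = √(2 × 19,060 × 134 / 8.4).
= √(5,108,080 / 8.4) = √608,104.7619 ≈ 779.811.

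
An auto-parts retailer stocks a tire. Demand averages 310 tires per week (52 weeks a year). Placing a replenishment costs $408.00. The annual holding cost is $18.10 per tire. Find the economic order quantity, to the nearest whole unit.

Annual demand D = 310 × 52 = 16,120.
EOQ = √(2DS / H) = √(2 × 16,120 × 408 / 18.1).
= √(13,153,920 / 18.1) = √726,735.9116 ≈ 852.488.

Q* ≈ 852 tires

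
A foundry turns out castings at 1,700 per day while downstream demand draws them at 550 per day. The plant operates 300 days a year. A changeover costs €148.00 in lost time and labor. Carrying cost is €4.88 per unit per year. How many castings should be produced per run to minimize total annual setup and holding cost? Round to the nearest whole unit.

Annual demand D = 550 × 300 = 165,000.
Production build-up factor (1 − d/p) = 1 − 550/1,700 = 0.6765.
Q* = √(2DS / (H(1 − d/p))) = √(2 × 165,000 × 148 / (4.88 × 0.6765)).
= √(48,840,000 / 3.3012) ≈ 3846.391.

Q* ≈ 3,846 castings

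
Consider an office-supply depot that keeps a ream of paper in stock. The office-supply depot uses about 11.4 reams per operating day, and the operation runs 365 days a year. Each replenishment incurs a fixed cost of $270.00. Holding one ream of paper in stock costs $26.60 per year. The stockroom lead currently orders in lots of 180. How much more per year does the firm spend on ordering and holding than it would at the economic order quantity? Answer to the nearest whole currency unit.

Annual demand D = 11.4 × 365 = 4,161.
EOQ = √(2DS/H) = √(2 × 4,161 × 270 / 26.6) ≈ 290.64.
Cost at Q* = (D/Q*)S + (Q*/2)H = √(2DSH) ≈ $7,731.02.
Cost at Q = 180: (4,161/180)×270 + (180/2)×26.6 = $6,241.50 + $2,394.00 = $8,635.50.
Excess = $8,635.50 − $7,731.02 = $904.48.

Extra cost ≈ $904 per year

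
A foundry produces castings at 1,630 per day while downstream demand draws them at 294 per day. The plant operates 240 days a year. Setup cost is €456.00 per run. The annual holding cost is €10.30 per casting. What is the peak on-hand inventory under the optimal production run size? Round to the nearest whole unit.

Annual demand D = 294 × 240 = 70,560.
Production build-up factor (1 − d/p) = 1 − 294/1,630 = 0.8196.
Q* = √(2DS / (H(1 − d/p))) = √(2 × 70,560 × 456 / (10.3 × 0.8196)).
= √(64,350,720 / 8.4422) ≈ 2760.887.
Maximum inventory = Q*(1 − d/p) = 2760.887 × 0.8196 ≈ 2262.911.

I_max ≈ 2,263 castings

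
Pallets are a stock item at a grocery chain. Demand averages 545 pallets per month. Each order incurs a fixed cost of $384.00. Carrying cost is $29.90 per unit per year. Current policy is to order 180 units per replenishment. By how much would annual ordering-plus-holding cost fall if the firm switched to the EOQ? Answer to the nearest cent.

Annual demand D = 545 × 12 = 6,540.
EOQ = √(2DS/H) = √(2 × 6,540 × 384 / 29.9) ≈ 409.86.
Cost at Q* = (D/Q*)S + (Q*/2)H = √(2DSH) ≈ $12,254.77.
Cost at Q = 180: (6,540/180)×384 + (180/2)×29.9 = $13,952.00 + $2,691.00 = $16,643.00.
Excess = $16,643.00 − $12,254.77 = $4,388.23.

Extra cost ≈ $4,388.23 per year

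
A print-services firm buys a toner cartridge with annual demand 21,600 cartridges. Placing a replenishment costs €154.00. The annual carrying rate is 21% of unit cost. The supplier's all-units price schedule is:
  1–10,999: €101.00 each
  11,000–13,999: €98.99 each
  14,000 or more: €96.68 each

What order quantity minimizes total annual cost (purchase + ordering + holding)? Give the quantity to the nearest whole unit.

Q* ≈ 560 cartridges

Holding cost per unit per year at price C is H = 0.21·C.
Candidates are each tier's EOQ (if it falls in that tier) and each price-break quantity.
EOQ at €101.00 = 560.1 (feasible in tier 1): TC = 21,600×€101.00 + (21,600/560.1)×154 + (560.1/2)×0.21×€101.00 = €2,193,478.80.
EOQ at €98.99 = 565.7 < 11000, so use break Q=11000: TC = 21,600×€98.99 + (21,600/11000.0)×154 + (11000.0/2)×0.21×€98.99 = €2,252,819.85.
EOQ at €96.68 = 572.4 < 14000, so use break Q=14000: TC = 21,600×€96.68 + (21,600/14000.0)×154 + (14000.0/2)×0.21×€96.68 = €2,230,645.20.
Lowest total cost is €2,193,478.80 at Q = 560.1.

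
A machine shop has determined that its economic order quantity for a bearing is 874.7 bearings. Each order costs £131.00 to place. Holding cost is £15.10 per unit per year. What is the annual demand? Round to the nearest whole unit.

Squaring Q* = √(2DS/H) gives Q*² = 2DS/H.
From Q* = √(2DS/H): D = Q*²H / (2S) = 874.7² × 15.1 / (2 × 131) = 44095.463.

D ≈ 44,095 bearings per year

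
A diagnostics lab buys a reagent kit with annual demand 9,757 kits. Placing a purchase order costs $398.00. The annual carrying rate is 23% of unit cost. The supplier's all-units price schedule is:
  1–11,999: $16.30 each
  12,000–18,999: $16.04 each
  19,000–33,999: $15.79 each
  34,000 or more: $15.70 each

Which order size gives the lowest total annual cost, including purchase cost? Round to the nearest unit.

Holding cost per unit per year at price C is H = 0.23·C.
Evaluate total cost at each tier's feasible EOQ or, if the EOQ is below the tier, at the tier's minimum quantity.
EOQ at $16.30 = 1439.3 (feasible in tier 1): TC = 9,757×$16.30 + (9,757/1439.3)×398 + (1439.3/2)×0.23×$16.30 = $164,435.11.
EOQ at $16.04 = 1450.9 < 12000, so use break Q=12000: TC = 9,757×$16.04 + (9,757/12000.0)×398 + (12000.0/2)×0.23×$16.04 = $178,961.09.
EOQ at $15.79 = 1462.4 < 19000, so use break Q=19000: TC = 9,757×$15.79 + (9,757/19000.0)×398 + (19000.0/2)×0.23×$15.79 = $188,768.56.
EOQ at $15.70 = 1466.6 < 34000, so use break Q=34000: TC = 9,757×$15.70 + (9,757/34000.0)×398 + (34000.0/2)×0.23×$15.70 = $214,686.11.
Lowest total cost is $164,435.11 at Q = 1439.3.

Q* ≈ 1,439 kits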